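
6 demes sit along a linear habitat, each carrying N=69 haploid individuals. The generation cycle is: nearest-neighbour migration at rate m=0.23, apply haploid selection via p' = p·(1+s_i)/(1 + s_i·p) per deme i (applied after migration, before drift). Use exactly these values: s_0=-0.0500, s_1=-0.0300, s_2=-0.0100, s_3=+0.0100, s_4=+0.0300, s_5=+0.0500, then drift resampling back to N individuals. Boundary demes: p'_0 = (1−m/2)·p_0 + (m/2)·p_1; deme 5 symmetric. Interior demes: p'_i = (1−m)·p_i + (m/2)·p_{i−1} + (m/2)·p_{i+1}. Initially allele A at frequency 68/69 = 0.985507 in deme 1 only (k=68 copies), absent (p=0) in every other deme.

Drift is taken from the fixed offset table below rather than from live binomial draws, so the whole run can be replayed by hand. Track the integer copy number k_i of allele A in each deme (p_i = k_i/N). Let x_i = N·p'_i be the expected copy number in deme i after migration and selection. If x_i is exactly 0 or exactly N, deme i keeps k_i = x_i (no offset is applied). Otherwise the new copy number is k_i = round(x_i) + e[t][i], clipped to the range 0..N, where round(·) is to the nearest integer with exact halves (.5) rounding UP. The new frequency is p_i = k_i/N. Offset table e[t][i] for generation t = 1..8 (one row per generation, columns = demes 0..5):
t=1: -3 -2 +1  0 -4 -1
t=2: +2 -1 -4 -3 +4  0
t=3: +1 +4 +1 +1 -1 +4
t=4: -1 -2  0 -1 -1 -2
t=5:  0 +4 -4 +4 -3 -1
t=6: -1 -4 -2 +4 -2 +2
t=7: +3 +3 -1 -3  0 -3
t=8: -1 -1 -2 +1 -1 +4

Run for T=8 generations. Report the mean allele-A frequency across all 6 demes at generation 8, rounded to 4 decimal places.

t=0: k=[0 68 0 0 0 0]
t=1: x=[7.4713 51.9724 7.7506 0.0000 0.0000 0.0000] k=[4 50 9 0 0 0]
t=2: x=[8.8853 39.4817 12.5763 1.0452 0.0000 0.0000] k=[11 38 9 0 0 0]
t=3: x=[13.5381 31.0391 11.2054 1.0452 0.0000 0.0000] k=[15 35 12 2 0 0]
t=4: x=[16.6436 29.5394 13.3862 2.9480 0.2369 0.0000] k=[16 28 13 2 0 0]
t=5: x=[16.7216 24.4124 13.3514 3.0640 0.2369 0.0000] k=[17 28 9 7 0 0]
t=6: x=[17.5845 24.0704 10.8627 6.4832 0.8289 0.0000] k=[17 20 9 10 0 0]
t=7: x=[16.6875 17.9821 10.2917 8.8112 1.1839 0.0000] k=[20 21 9 6 1 0]
t=8: x=[19.3919 19.0817 9.9491 5.8228 1.5028 0.1207] k=[18 18 8 7 1 4]

0.1353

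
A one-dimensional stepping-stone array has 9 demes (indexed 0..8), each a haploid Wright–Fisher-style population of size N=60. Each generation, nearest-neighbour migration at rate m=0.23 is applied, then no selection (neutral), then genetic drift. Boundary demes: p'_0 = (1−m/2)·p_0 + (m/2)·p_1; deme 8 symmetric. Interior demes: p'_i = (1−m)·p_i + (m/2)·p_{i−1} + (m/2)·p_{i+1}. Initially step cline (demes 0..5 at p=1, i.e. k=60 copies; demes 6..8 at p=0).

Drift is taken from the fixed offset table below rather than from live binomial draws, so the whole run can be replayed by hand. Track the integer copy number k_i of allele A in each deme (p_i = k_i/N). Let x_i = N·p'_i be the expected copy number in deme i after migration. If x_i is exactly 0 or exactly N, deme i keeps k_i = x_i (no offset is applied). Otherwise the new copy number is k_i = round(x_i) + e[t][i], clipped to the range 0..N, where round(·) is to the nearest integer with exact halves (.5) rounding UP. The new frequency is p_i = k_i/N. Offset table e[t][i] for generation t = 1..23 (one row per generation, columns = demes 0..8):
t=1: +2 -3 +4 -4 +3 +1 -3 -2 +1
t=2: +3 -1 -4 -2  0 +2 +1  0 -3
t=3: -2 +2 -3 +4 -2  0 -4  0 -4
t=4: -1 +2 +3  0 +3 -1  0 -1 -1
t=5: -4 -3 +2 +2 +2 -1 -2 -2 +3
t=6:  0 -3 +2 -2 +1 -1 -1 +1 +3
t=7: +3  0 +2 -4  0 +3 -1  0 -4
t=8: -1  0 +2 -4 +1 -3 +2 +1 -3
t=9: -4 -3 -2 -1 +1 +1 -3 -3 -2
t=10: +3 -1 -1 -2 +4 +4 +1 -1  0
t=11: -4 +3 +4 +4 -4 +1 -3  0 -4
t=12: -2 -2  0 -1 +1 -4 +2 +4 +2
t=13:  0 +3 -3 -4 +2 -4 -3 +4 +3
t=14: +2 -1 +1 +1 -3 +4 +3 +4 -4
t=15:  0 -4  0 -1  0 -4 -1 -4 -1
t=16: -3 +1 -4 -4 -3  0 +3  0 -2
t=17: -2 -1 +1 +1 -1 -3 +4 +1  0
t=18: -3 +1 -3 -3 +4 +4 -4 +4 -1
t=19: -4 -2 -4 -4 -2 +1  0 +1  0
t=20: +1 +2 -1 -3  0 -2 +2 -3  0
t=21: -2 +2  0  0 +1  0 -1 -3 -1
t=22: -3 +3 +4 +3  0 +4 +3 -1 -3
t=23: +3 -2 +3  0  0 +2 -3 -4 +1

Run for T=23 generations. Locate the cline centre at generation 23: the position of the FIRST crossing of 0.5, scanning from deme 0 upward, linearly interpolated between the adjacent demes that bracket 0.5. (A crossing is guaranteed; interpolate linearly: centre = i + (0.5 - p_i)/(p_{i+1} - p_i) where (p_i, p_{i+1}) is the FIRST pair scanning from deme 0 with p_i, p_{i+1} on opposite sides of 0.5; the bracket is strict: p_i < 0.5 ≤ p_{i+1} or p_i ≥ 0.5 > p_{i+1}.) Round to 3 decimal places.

t=0: k=[60 60 60 60 60 60 0 0 0]
t=1: x=[60.0000 60.0000 60.0000 60.0000 60.0000 53.1000 6.9000 0.0000 0.0000] k=[60 60 60 60 60 54 4 0 0]
t=2: x=[60.0000 60.0000 60.0000 60.0000 59.3100 48.9400 9.2900 0.4600 0.0000] k=[60 60 60 60 59 51 10 0 0]
t=3: x=[60.0000 60.0000 60.0000 59.8850 58.1950 47.2050 13.5650 1.1500 0.0000] k=[60 60 60 60 56 47 10 1 0]
t=4: x=[60.0000 60.0000 60.0000 59.5400 55.4250 43.7800 13.2200 1.9200 0.1150] k=[60 60 60 60 58 43 13 1 0]
t=5: x=[60.0000 60.0000 60.0000 59.7700 56.5050 41.2750 15.0700 2.2650 0.1150] k=[60 60 60 60 59 40 13 0 3]
t=6: x=[60.0000 60.0000 60.0000 59.8850 56.9300 39.0800 14.6100 1.8400 2.6550] k=[60 60 60 58 58 38 14 3 6]
t=7: x=[60.0000 60.0000 59.7700 58.2300 55.7000 37.5400 15.4950 4.6100 5.6550] k=[60 60 60 54 56 41 14 5 2]
t=8: x=[60.0000 60.0000 59.3100 54.9200 54.0450 39.6200 16.0700 5.6900 2.3450] k=[60 60 60 51 55 37 18 7 0]
t=9: x=[60.0000 60.0000 58.9650 52.4950 52.4700 36.8850 18.9200 7.4600 0.8050] k=[60 60 57 51 53 38 16 4 0]
t=10: x=[60.0000 59.6550 56.6550 51.9200 51.0450 37.1950 17.1500 4.9200 0.4600] k=[60 59 56 50 55 41 18 4 0]
t=11: x=[59.8850 58.7700 55.6550 51.2650 52.8150 39.9650 19.0350 5.1500 0.4600] k=[56 60 60 55 49 41 16 5 0]
t=12: x=[56.4600 59.5400 59.4250 54.8850 48.7700 39.0450 17.6100 5.6900 0.5750] k=[54 58 59 54 50 35 20 10 3]
t=13: x=[54.4600 57.6550 58.3100 54.1150 48.7350 35.0000 20.5750 10.3450 3.8050] k=[54 60 55 50 51 31 18 14 7]
t=14: x=[54.6900 58.7350 55.0000 50.6900 48.5850 31.8050 19.0350 13.6550 7.8050] k=[57 58 56 52 46 36 22 18 4]
t=15: x=[57.1150 57.6550 55.7700 51.7700 45.5400 35.5400 23.1500 16.8500 5.6100] k=[57 54 56 51 46 32 22 13 5]
t=16: x=[56.6550 54.5750 55.1950 51.0000 44.9650 32.4600 22.1150 13.1150 5.9200] k=[54 56 51 47 42 32 25 13 4]
t=17: x=[54.2300 55.1950 51.1150 46.8850 41.4250 32.3450 24.4250 13.3450 5.0350] k=[52 54 52 48 40 29 28 14 5]
t=18: x=[52.2300 53.5400 51.7700 47.5400 39.6550 30.1500 26.5050 14.5750 6.0350] k=[49 55 49 45 44 34 23 19 5]
t=19: x=[49.6900 53.6200 49.2300 45.3450 42.9650 33.8850 23.8050 17.8500 6.6100] k=[46 52 45 41 41 35 24 19 7]
t=20: x=[46.6900 50.5050 45.3450 41.4600 40.3100 34.4250 24.6900 18.1950 8.3800] k=[48 53 44 38 40 32 27 15 8]
t=21: x=[48.5750 51.3900 44.3450 38.9200 38.8500 32.3450 26.1950 15.5750 8.8050] k=[47 53 44 39 40 32 25 13 8]
t=22: x=[47.6900 51.2750 44.4600 39.6900 38.9650 32.1150 24.4250 13.8050 8.5750] k=[45 54 48 43 39 36 27 13 6]
t=23: x=[46.0350 52.2750 48.1150 43.1150 39.1150 35.3100 26.4250 13.8050 6.8050] k=[49 50 51 43 39 37 23 10 8]

5.500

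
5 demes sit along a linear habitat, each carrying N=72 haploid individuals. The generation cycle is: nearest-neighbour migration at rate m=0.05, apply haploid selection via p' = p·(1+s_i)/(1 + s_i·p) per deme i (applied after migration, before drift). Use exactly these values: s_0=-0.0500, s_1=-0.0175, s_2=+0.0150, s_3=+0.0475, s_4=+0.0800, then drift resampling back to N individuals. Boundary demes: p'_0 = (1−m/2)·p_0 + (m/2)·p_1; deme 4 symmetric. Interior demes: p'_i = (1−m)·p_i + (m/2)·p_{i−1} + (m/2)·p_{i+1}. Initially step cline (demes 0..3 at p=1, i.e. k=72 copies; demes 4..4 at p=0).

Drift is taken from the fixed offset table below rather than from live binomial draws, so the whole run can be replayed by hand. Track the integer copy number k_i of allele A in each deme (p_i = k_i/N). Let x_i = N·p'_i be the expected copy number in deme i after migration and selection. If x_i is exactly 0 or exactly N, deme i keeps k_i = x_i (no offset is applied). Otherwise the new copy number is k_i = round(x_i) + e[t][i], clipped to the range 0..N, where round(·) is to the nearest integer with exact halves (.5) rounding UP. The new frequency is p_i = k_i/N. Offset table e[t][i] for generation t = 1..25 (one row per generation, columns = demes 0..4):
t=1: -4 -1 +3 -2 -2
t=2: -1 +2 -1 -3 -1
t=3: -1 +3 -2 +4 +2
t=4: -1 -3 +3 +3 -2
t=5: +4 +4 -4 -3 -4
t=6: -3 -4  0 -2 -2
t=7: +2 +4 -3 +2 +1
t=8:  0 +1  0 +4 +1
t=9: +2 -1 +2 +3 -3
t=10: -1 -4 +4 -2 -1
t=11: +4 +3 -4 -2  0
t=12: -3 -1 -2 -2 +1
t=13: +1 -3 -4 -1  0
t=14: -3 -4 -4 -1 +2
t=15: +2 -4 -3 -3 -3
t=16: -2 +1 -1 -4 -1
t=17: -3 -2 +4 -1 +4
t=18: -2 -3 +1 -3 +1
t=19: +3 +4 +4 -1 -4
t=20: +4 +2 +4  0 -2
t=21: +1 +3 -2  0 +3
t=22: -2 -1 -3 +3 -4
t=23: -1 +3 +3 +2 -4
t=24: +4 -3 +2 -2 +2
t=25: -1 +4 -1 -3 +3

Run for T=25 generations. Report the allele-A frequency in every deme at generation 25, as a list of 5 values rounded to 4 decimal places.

[0.9306, 0.9167, 0.8889, 0.6806, 0.5139]

t=0: k=[72 72 72 72 0]
t=1: x=[72.0000 72.0000 72.0000 70.2797 1.9401] k=[72 72 72 68 0]
t=2: x=[72.0000 72.0000 71.9015 66.6350 1.8325] k=[72 72 71 64 1]
t=3: x=[72.0000 71.9746 70.8667 62.9728 2.7731] k=[72 72 69 67 5]
t=4: x=[72.0000 71.9237 69.0672 65.7692 7.0229] k=[72 69 72 69 5]
t=5: x=[71.9211 69.1013 71.8522 67.6678 7.0761] k=[72 72 68 65 3]
t=6: x=[72.0000 71.8982 68.0805 63.8659 4.8893] k=[72 68 68 62 3]
t=7: x=[71.8947 68.0344 67.9078 61.1109 4.8091] k=[72 72 65 63 6]
t=8: x=[72.0000 71.8219 65.2170 62.0303 7.9534] k=[72 72 65 66 9]
t=9: x=[72.0000 71.8219 65.2911 64.8543 11.1301] k=[72 71 67 68 8]
t=10: x=[71.9737 70.9061 67.1922 66.7071 10.1528] k=[71 67 71 65 9]
t=11: x=[70.8430 67.1203 70.7682 64.0830 11.1037] k=[72 70 67 62 11]
t=12: x=[71.9474 69.9400 67.0195 61.2803 13.0786] k=[69 69 65 59 14]
t=13: x=[68.8490 68.8472 65.0441 58.5402 16.0650] k=[70 66 61 58 16]
t=14: x=[69.7929 65.8768 61.1875 57.5679 18.0716] k=[67 62 57 57 20]
t=15: x=[66.6254 61.8470 57.2999 56.6431 22.0855] k=[69 58 54 54 19]
t=16: x=[68.5609 57.9767 54.2995 53.7641 21.0012] k=[67 59 53 50 20]
t=17: x=[66.5470 58.8614 53.2820 50.0396 21.9050] k=[64 57 57 49 26]
t=18: x=[63.4459 56.9661 56.9778 49.3515 27.8778] k=[61 54 58 46 29]
t=19: x=[60.3322 54.0380 57.7708 46.6424 30.7729] k=[63 58 62 46 27]
t=20: x=[62.4584 58.0273 61.6328 46.6918 28.7940] k=[66 60 66 47 27]
t=21: x=[65.5553 60.1260 65.4640 47.7272 28.8194] k=[67 63 63 48 32]
t=22: x=[66.6515 62.9614 62.7457 48.7121 33.7761] k=[65 62 60 52 30]
t=23: x=[64.5909 61.8723 59.9996 52.3206 31.9108] k=[64 65 63 54 28]
t=24: x=[63.6539 64.8116 62.9435 54.2040 29.9874] k=[68 62 65 52 32]
t=25: x=[67.6448 62.0749 64.6983 52.4920 33.8767] k=[67 66 64 49 37]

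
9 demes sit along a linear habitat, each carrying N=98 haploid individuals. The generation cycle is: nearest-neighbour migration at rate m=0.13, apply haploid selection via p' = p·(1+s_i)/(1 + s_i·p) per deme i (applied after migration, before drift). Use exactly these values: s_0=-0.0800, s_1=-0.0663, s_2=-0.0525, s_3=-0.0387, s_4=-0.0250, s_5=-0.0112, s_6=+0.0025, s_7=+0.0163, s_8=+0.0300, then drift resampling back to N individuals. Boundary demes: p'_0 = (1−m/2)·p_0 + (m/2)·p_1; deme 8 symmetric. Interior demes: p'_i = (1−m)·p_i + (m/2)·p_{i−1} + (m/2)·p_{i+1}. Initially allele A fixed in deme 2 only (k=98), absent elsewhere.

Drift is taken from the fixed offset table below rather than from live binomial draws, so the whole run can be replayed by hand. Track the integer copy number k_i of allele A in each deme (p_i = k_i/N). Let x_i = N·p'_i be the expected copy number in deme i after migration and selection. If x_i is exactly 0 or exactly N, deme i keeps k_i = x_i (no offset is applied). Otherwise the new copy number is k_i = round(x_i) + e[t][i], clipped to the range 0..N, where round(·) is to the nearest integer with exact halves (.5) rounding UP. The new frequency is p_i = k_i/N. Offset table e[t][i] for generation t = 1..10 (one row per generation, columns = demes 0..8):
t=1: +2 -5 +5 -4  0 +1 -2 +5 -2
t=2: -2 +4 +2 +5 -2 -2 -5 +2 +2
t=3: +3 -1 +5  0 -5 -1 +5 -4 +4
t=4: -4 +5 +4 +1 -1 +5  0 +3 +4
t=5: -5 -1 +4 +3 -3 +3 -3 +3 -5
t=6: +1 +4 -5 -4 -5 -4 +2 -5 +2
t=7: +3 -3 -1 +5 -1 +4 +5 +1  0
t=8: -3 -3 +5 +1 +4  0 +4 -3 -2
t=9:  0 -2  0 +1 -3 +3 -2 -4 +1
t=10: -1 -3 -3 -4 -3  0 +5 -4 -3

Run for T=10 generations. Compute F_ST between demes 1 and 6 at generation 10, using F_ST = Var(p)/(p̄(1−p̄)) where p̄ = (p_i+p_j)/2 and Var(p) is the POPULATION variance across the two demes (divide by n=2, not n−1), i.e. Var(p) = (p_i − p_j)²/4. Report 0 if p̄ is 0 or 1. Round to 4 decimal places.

0.0200

t=0: k=[0 0 98 0 0 0 0 0 0]
t=1: x=[0.0000 5.9734 84.6503 6.1389 0.0000 0.0000 0.0000 0.0000 0.0000] k=[0 1 90 2 0 0 0 0 0]
t=2: x=[0.0598 6.3031 77.6388 7.3182 0.1268 0.0000 0.0000 0.0000 0.0000] k=[0 10 80 12 0 0 0 0 0]
t=3: x=[0.5983 13.1016 69.9631 15.1282 0.7607 0.0000 0.0000 0.0000 0.0000] k=[4 12 75 15 0 0 0 0 0]
t=4: x=[4.1738 14.6972 65.8510 17.3541 0.9509 0.0000 0.0000 0.0000 0.0000] k=[0 20 70 18 0 0 0 0 0]
t=5: x=[1.1973 20.8036 62.1531 19.5842 1.1411 0.0000 0.0000 0.0000 0.0000] k=[0 20 66 23 0 0 0 0 0]
t=6: x=[1.1973 20.5536 58.9555 23.5859 1.4582 0.0000 0.0000 0.0000 0.0000] k=[2 25 54 20 0 0 0 0 0]
t=7: x=[3.2246 24.1210 48.5839 20.2681 1.2679 0.0000 0.0000 0.0000 0.0000] k=[6 21 48 25 0 0 0 0 0]
t=8: x=[6.4537 20.6401 43.4421 24.1447 1.5850 0.0000 0.0000 0.0000 0.0000] k=[3 18 48 25 6 0 0 0 0]
t=9: x=[3.6689 17.9474 43.2481 24.5271 6.6855 0.3856 0.0000 0.0000 0.0000] k=[4 16 43 26 4 3 0 0 0]
t=10: x=[4.4148 16.0337 38.8685 24.9342 5.2380 2.8388 0.1955 0.0000 0.0000] k=[3 13 36 21 2 3 5 0 0]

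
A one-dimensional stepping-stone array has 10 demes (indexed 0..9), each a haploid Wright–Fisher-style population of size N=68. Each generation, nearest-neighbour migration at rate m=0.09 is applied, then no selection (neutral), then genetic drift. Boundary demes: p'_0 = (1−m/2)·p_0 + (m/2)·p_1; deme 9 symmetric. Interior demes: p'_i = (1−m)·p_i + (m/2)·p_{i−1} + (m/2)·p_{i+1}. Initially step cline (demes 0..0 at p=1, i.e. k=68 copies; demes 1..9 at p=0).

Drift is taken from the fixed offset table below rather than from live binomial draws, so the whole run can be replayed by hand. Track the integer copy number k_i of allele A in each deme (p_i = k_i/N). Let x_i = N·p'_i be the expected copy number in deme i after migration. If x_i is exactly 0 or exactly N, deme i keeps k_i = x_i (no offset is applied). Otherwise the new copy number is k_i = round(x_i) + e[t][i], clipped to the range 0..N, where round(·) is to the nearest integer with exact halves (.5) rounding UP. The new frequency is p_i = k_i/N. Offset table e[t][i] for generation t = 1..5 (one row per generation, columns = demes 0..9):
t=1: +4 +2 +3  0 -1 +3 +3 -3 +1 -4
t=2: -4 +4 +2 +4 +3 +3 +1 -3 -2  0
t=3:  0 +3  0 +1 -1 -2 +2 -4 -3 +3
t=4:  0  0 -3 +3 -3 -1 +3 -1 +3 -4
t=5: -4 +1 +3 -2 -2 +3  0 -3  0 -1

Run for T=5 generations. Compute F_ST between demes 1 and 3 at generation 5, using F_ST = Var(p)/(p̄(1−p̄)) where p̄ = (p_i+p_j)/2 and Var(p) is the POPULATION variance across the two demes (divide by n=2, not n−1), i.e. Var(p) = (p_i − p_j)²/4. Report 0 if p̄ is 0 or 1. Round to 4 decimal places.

0.1292

t=0: k=[68 0 0 0 0 0 0 0 0 0]
t=1: x=[64.9400 3.0600 0.0000 0.0000 0.0000 0.0000 0.0000 0.0000 0.0000 0.0000] k=[68 5 0 0 0 0 0 0 0 0]
t=2: x=[65.1650 7.6100 0.2250 0.0000 0.0000 0.0000 0.0000 0.0000 0.0000 0.0000] k=[61 12 2 0 0 0 0 0 0 0]
t=3: x=[58.7950 13.7550 2.3600 0.0900 0.0000 0.0000 0.0000 0.0000 0.0000 0.0000] k=[59 17 2 1 0 0 0 0 0 0]
t=4: x=[57.1100 18.2150 2.6300 1.0000 0.0450 0.0000 0.0000 0.0000 0.0000 0.0000] k=[57 18 0 4 0 0 0 0 0 0]
t=5: x=[55.2450 18.9450 0.9900 3.6400 0.1800 0.0000 0.0000 0.0000 0.0000 0.0000] k=[51 20 4 2 0 0 0 0 0 0]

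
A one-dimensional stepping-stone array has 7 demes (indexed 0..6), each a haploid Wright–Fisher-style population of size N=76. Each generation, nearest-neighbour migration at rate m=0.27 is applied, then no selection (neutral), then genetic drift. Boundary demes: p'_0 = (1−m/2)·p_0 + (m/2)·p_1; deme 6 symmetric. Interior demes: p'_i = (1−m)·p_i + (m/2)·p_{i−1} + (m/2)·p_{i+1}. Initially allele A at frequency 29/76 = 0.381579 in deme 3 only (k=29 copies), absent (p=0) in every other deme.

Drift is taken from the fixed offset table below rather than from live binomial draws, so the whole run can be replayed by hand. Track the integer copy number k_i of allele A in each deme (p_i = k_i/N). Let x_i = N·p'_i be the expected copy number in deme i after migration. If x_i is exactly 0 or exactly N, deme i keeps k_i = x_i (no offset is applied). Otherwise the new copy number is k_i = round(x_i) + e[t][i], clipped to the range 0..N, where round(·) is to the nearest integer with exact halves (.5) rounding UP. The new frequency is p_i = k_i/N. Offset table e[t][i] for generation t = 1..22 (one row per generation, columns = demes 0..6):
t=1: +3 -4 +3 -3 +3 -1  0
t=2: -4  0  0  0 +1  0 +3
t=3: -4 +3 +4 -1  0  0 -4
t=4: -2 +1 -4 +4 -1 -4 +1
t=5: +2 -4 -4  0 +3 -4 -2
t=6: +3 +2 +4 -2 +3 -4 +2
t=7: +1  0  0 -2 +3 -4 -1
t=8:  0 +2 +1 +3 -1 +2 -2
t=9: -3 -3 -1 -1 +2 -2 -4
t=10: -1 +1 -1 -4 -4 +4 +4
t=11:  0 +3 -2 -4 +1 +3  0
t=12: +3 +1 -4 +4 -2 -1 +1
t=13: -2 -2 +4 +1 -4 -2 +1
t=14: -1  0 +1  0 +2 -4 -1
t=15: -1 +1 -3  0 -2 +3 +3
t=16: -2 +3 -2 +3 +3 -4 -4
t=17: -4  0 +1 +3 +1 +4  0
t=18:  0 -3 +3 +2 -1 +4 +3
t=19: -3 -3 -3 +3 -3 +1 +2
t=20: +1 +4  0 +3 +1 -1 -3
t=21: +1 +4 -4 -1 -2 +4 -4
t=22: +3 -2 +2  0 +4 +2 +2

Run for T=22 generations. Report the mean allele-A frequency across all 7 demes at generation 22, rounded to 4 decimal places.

0.1053

t=0: k=[0 0 0 29 0 0 0]
t=1: x=[0.0000 0.0000 3.9150 21.1700 3.9150 0.0000 0.0000] k=[0 0 7 18 7 0 0]
t=2: x=[0.0000 0.9450 7.5400 15.0300 7.5400 0.9450 0.0000] k=[0 1 8 15 9 1 0]
t=3: x=[0.1350 1.8100 8.0000 13.2450 8.7300 1.9450 0.1350] k=[0 5 12 12 9 2 0]
t=4: x=[0.6750 5.2700 11.0550 11.5950 8.4600 2.6750 0.2700] k=[0 6 7 16 7 0 1]
t=5: x=[0.8100 5.3250 8.0800 13.5700 7.2700 1.0800 0.8650] k=[3 1 4 14 10 0 0]
t=6: x=[2.7300 1.6750 4.9450 12.1100 9.1900 1.3500 0.0000] k=[6 4 9 10 12 0 0]
t=7: x=[5.7300 4.9450 8.4600 10.1350 10.1100 1.6200 0.0000] k=[7 5 8 8 13 0 0]
t=8: x=[6.7300 5.6750 7.5950 8.6750 10.5700 1.7550 0.0000] k=[7 8 9 12 10 4 0]
t=9: x=[7.1350 8.0000 9.2700 11.3250 9.4600 4.2700 0.5400] k=[4 5 8 10 11 2 0]
t=10: x=[4.1350 5.2700 7.8650 9.8650 9.6500 2.9450 0.2700] k=[3 6 7 6 6 7 4]
t=11: x=[3.4050 5.7300 6.7300 6.1350 6.1350 6.4600 4.4050] k=[3 9 5 2 7 9 4]
t=12: x=[3.8100 7.6500 5.1350 3.0800 6.5950 8.0550 4.6750] k=[7 9 1 7 5 7 6]
t=13: x=[7.2700 7.6500 2.8900 5.9200 5.5400 6.5950 6.1350] k=[5 6 7 7 2 5 7]
t=14: x=[5.1350 6.0000 6.8650 6.3250 3.0800 4.8650 6.7300] k=[4 6 8 6 5 1 6]
t=15: x=[4.2700 6.0000 7.4600 6.1350 4.5950 2.2150 5.3250] k=[3 7 4 6 3 5 8]
t=16: x=[3.5400 6.0550 4.6750 5.3250 3.6750 5.1350 7.5950] k=[2 9 3 8 7 1 4]
t=17: x=[2.9450 7.2450 4.4850 7.1900 6.3250 2.2150 3.5950] k=[0 7 5 10 7 6 4]
t=18: x=[0.9450 5.7850 5.9450 8.9200 7.2700 5.8650 4.2700] k=[1 3 9 11 6 10 7]
t=19: x=[1.2700 3.5400 8.4600 10.0550 7.2150 9.0550 7.4050] k=[0 1 5 13 4 10 9]
t=20: x=[0.1350 1.4050 5.5400 10.7050 6.0250 9.0550 9.1350] k=[1 5 6 14 7 8 6]
t=21: x=[1.5400 4.5950 6.9450 11.9750 8.0800 7.5950 6.2700] k=[3 9 3 11 6 12 2]
t=22: x=[3.8100 7.3800 4.8900 9.2450 7.4850 9.8400 3.3500] k=[7 5 7 9 11 12 5]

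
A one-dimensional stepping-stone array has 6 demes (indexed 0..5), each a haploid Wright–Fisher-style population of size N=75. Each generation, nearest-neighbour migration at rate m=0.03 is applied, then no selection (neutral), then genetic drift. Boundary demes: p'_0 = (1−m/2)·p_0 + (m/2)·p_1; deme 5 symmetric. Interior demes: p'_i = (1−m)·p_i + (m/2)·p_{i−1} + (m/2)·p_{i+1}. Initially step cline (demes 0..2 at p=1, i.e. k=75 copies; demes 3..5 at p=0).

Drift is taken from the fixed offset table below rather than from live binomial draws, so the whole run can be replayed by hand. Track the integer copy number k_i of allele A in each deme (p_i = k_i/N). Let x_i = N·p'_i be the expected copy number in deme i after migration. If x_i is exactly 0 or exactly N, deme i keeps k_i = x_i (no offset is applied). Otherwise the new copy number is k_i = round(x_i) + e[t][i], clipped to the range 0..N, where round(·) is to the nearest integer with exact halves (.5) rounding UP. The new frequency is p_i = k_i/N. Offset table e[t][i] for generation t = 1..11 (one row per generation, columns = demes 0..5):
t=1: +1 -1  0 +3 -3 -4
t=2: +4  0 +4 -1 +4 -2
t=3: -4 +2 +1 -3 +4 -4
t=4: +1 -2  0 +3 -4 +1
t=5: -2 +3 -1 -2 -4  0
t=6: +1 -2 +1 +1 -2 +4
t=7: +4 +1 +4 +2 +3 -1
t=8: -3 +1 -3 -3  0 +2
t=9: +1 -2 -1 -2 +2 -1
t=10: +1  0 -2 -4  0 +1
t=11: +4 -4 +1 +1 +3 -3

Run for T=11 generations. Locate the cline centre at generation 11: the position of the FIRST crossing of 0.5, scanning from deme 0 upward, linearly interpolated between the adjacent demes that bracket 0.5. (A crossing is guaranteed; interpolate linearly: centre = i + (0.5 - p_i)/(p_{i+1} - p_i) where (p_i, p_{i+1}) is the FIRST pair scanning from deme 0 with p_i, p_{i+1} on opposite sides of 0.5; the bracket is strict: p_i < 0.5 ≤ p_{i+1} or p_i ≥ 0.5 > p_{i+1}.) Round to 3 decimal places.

2.475

t=0: k=[75 75 75 0 0 0]
t=1: x=[75.0000 75.0000 73.8750 1.1250 0.0000 0.0000] k=[75 75 74 4 0 0]
t=2: x=[75.0000 74.9850 72.9650 4.9900 0.0600 0.0000] k=[75 75 75 4 4 0]
t=3: x=[75.0000 75.0000 73.9350 5.0650 3.9400 0.0600] k=[75 75 75 2 8 0]
t=4: x=[75.0000 75.0000 73.9050 3.1850 7.7900 0.1200] k=[75 75 74 6 4 1]
t=5: x=[75.0000 74.9850 72.9950 6.9900 3.9850 1.0450] k=[75 75 72 5 0 1]
t=6: x=[75.0000 74.9550 71.0400 5.9300 0.0900 0.9850] k=[75 73 72 7 0 5]
t=7: x=[74.9700 73.0150 71.0400 7.8700 0.1800 4.9250] k=[75 74 75 10 3 4]
t=8: x=[74.9850 74.0300 74.0100 10.8700 3.1200 3.9850] k=[72 75 71 8 3 6]
t=9: x=[72.0450 74.8950 70.1150 8.8700 3.1200 5.9550] k=[73 73 69 7 5 5]
t=10: x=[73.0000 72.9400 68.1300 7.9000 5.0300 5.0000] k=[74 73 66 4 5 6]
t=11: x=[73.9850 72.9100 65.1750 4.9450 5.0000 5.9850] k=[75 69 66 6 8 3]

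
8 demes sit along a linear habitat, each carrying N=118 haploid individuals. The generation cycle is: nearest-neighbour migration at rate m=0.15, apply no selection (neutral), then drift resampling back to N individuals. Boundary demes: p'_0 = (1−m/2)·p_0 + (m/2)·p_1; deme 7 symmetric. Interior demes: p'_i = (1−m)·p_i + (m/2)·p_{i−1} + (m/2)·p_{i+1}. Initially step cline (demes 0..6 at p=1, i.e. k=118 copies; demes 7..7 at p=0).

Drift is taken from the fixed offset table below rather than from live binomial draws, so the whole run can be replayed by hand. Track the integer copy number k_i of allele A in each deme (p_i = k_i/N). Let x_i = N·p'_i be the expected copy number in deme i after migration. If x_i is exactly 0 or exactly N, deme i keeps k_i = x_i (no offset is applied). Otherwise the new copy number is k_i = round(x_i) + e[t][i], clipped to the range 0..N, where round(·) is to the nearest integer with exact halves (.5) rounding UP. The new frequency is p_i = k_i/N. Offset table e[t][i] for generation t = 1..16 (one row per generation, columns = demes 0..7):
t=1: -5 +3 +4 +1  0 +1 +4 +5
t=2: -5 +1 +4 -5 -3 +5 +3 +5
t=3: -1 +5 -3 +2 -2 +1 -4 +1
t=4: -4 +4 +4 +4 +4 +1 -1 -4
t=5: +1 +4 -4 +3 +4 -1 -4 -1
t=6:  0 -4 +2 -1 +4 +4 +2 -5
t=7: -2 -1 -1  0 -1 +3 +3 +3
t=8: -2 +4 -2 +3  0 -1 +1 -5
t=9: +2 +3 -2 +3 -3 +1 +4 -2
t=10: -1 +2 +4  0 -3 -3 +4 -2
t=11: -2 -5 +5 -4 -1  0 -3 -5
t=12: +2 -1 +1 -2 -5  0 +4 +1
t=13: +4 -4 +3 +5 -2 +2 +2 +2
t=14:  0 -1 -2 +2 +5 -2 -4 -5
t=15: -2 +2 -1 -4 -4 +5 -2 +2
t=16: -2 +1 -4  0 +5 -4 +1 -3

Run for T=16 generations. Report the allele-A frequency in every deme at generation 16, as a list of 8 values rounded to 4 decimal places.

[1.0000, 1.0000, 0.9407, 0.9492, 0.9492, 0.8644, 0.7034, 0.4661]

t=0: k=[118 118 118 118 118 118 118 0]
t=1: x=[118.0000 118.0000 118.0000 118.0000 118.0000 118.0000 109.1500 8.8500] k=[118 118 118 118 118 118 113 14]
t=2: x=[118.0000 118.0000 118.0000 118.0000 118.0000 117.6250 105.9500 21.4250] k=[118 118 118 118 118 118 109 26]
t=3: x=[118.0000 118.0000 118.0000 118.0000 118.0000 117.3250 103.4500 32.2250] k=[118 118 118 118 118 118 99 33]
t=4: x=[118.0000 118.0000 118.0000 118.0000 118.0000 116.5750 95.4750 37.9500] k=[118 118 118 118 118 118 94 34]
t=5: x=[118.0000 118.0000 118.0000 118.0000 118.0000 116.2000 91.3000 38.5000] k=[118 118 118 118 118 115 87 38]
t=6: x=[118.0000 118.0000 118.0000 118.0000 117.7750 113.1250 85.4250 41.6750] k=[118 118 118 118 118 117 87 37]
t=7: x=[118.0000 118.0000 118.0000 118.0000 117.9250 114.8250 85.5000 40.7500] k=[118 118 118 118 117 118 89 44]
t=8: x=[118.0000 118.0000 118.0000 117.9250 117.1500 115.7500 87.8000 47.3750] k=[118 118 118 118 117 115 89 42]
t=9: x=[118.0000 118.0000 118.0000 117.9250 116.9250 113.2000 87.4250 45.5250] k=[118 118 118 118 114 114 91 44]
t=10: x=[118.0000 118.0000 118.0000 117.7000 114.3000 112.2750 89.2000 47.5250] k=[118 118 118 118 111 109 93 46]
t=11: x=[118.0000 118.0000 118.0000 117.4750 111.3750 107.9500 90.6750 49.5250] k=[118 118 118 113 110 108 88 45]
t=12: x=[118.0000 118.0000 117.6250 113.1500 110.0750 106.6500 86.2750 48.2250] k=[118 118 118 111 105 107 90 49]
t=13: x=[118.0000 118.0000 117.4750 111.0750 105.6000 105.5750 88.2000 52.0750] k=[118 118 118 116 104 108 90 54]
t=14: x=[118.0000 118.0000 117.8500 115.2500 105.2000 106.3500 88.6500 56.7000] k=[118 118 116 117 110 104 85 52]
t=15: x=[118.0000 117.8500 116.2250 116.4000 110.0750 103.0250 83.9500 54.4750] k=[118 118 115 112 106 108 82 56]
t=16: x=[118.0000 117.7750 115.0000 111.7750 106.6000 105.9000 82.0000 57.9500] k=[118 118 111 112 112 102 83 55]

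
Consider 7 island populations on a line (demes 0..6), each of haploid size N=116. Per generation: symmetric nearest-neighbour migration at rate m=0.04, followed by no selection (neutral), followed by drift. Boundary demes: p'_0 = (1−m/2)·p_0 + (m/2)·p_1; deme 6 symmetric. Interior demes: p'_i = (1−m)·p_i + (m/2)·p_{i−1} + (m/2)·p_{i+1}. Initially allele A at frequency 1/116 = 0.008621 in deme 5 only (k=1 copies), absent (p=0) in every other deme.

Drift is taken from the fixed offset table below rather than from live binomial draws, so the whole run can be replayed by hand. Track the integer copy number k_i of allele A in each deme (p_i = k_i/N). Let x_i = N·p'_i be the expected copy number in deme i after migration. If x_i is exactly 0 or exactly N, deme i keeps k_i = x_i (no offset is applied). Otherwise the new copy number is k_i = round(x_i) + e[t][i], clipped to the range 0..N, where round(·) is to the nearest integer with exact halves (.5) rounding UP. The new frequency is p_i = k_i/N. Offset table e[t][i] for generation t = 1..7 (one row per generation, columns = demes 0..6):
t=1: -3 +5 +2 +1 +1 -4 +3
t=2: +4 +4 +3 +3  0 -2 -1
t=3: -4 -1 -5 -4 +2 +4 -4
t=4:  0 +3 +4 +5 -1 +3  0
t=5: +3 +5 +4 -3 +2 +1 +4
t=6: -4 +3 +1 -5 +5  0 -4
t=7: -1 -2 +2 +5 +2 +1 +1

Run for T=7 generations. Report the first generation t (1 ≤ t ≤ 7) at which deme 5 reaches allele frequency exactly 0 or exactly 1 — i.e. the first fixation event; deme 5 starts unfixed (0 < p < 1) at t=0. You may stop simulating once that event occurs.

t=0: k=[0 0 0 0 0 1 0]
t=1: x=[0.0000 0.0000 0.0000 0.0000 0.0200 0.9600 0.0200] k=[0 0 0 0 1 0 3]

1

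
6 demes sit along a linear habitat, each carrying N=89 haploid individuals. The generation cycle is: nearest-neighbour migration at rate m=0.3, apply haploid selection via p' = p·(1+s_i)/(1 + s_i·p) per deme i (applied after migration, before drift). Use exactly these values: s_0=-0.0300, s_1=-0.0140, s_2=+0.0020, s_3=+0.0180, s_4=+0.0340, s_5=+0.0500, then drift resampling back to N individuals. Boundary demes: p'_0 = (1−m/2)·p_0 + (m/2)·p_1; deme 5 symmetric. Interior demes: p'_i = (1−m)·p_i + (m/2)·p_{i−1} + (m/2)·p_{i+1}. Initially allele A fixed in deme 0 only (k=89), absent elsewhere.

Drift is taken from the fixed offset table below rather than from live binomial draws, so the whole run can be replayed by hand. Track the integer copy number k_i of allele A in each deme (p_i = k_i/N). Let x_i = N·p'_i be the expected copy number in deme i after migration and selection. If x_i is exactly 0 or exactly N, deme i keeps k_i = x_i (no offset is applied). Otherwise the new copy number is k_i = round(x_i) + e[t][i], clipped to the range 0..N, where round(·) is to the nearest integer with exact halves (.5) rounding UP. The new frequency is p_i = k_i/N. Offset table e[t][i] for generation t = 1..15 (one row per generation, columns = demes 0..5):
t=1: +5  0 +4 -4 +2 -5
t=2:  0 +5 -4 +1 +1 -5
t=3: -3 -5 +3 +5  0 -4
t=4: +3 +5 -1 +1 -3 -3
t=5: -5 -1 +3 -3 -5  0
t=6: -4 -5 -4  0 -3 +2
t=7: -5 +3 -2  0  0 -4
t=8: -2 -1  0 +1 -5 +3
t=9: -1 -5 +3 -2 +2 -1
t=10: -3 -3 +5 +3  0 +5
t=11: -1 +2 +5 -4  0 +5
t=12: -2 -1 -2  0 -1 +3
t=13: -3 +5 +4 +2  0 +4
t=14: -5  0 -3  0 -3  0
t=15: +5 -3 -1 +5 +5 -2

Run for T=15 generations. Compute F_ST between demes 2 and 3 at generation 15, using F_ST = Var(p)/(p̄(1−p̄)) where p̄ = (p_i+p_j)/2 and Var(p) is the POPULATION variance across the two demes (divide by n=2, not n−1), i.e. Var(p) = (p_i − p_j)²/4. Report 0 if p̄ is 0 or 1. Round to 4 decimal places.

0.0009

t=0: k=[89 0 0 0 0 0]
t=1: x=[75.3007 13.1908 0.0000 0.0000 0.0000 0.0000] k=[80 13 0 0 0 0]
t=2: x=[69.4900 20.8739 1.9538 0.0000 0.0000 0.0000] k=[69 26 0 0 0 0]
t=3: x=[61.9803 28.2773 3.9075 0.0000 0.0000 0.0000] k=[59 23 7 0 0 0]
t=4: x=[52.9486 25.7413 8.3651 1.0687 0.0000 0.0000] k=[56 31 7 2 0 0]
t=5: x=[51.5911 30.8651 9.8675 2.4929 0.3102 0.0000] k=[47 30 13 0 0 0]
t=6: x=[43.7723 29.7203 13.6230 1.9843 0.0000 0.0000] k=[40 25 10 2 0 0]
t=7: x=[37.0895 24.7473 11.0694 2.9505 0.3102 0.0000] k=[32 28 9 3 0 0]
t=8: x=[30.7838 25.4928 10.9692 3.5097 0.4652 0.0000] k=[29 24 11 5 0 0]
t=9: x=[27.6659 22.5617 12.0708 5.2372 0.7753 0.0000] k=[27 18 15 3 3 0]
t=10: x=[25.0975 18.6910 13.6731 4.8817 2.6341 0.4724] k=[22 16 19 8 3 5]
t=11: x=[20.6136 17.1539 16.9274 9.0439 4.1812 4.9220] k=[20 19 22 5 4 10]
t=12: x=[19.3842 19.3854 19.0299 7.5219 5.2116 9.5064] k=[17 18 17 8 4 13]
t=13: x=[16.7322 17.5009 15.8260 8.8918 6.1383 12.1530] k=[14 23 20 11 6 16]
t=14: x=[14.9669 20.9731 19.1300 11.7812 8.5037 15.1020] k=[10 21 16 12 6 15]
t=15: x=[11.3451 18.3934 16.1764 11.8825 8.5037 14.2234] k=[16 15 15 17 14 12]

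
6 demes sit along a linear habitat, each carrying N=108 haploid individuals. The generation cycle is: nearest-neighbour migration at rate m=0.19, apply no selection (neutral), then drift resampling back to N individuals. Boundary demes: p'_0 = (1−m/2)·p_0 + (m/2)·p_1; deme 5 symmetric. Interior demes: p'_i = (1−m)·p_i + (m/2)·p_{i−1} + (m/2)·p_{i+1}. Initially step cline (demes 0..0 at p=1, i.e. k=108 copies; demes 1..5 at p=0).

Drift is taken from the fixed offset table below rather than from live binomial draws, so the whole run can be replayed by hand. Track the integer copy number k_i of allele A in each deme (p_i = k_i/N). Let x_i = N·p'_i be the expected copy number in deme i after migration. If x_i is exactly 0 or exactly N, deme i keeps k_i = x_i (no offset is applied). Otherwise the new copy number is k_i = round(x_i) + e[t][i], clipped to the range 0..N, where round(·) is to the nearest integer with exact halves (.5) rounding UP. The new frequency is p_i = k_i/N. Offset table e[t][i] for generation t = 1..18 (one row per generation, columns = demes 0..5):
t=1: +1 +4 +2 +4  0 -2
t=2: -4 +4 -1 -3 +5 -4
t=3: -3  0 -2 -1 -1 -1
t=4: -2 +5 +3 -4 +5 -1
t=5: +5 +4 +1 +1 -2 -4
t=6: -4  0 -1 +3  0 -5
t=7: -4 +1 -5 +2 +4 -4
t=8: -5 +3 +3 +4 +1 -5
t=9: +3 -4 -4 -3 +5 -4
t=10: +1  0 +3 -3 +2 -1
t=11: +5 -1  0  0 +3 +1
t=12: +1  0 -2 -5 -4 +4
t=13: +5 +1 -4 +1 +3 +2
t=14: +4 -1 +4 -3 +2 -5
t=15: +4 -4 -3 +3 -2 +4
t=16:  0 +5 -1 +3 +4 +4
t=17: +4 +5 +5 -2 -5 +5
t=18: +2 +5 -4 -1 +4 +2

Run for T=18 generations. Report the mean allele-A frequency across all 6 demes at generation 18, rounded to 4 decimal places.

t=0: k=[108 0 0 0 0 0]
t=1: x=[97.7400 10.2600 0.0000 0.0000 0.0000 0.0000] k=[99 14 0 0 0 0]
t=2: x=[90.9250 20.7450 1.3300 0.0000 0.0000 0.0000] k=[87 25 0 0 0 0]
t=3: x=[81.1100 28.5150 2.3750 0.0000 0.0000 0.0000] k=[78 29 0 0 0 0]
t=4: x=[73.3450 30.9000 2.7550 0.0000 0.0000 0.0000] k=[71 36 6 0 0 0]
t=5: x=[67.6750 36.4750 8.2800 0.5700 0.0000 0.0000] k=[73 40 9 2 0 0]
t=6: x=[69.8650 40.1900 11.2800 2.4750 0.1900 0.0000] k=[66 40 10 5 0 0]
t=7: x=[63.5300 39.6200 12.3750 5.0000 0.4750 0.0000] k=[60 41 7 7 4 0]
t=8: x=[58.1950 39.5750 10.2300 6.7150 3.9050 0.3800] k=[53 43 13 11 5 0]
t=9: x=[52.0500 41.1000 15.6600 10.6200 5.0950 0.4750] k=[55 37 12 8 10 0]
t=10: x=[53.2900 36.3350 13.9950 8.5700 8.8600 0.9500] k=[54 36 17 6 11 0]
t=11: x=[52.2900 35.9050 17.7600 7.5200 9.4800 1.0450] k=[57 35 18 8 12 2]
t=12: x=[54.9100 35.4750 18.6650 9.3300 10.6700 2.9500] k=[56 35 17 4 7 7]
t=13: x=[54.0050 35.2850 17.4750 5.5200 6.7150 7.0000] k=[59 36 13 7 10 9]
t=14: x=[56.8150 36.0000 14.6150 7.8550 9.6200 9.0950] k=[61 35 19 5 12 4]
t=15: x=[58.5300 35.9500 19.1900 6.9950 10.5750 4.7600] k=[63 32 16 10 9 9]
t=16: x=[60.0550 33.4250 16.9500 10.4750 9.0950 9.0000] k=[60 38 16 13 13 13]
t=17: x=[57.9100 38.0000 17.8050 13.2850 13.0000 13.0000] k=[62 43 23 11 8 18]
t=18: x=[60.1950 42.9050 23.7600 11.8550 9.2350 17.0500] k=[62 48 20 11 13 19]

0.2670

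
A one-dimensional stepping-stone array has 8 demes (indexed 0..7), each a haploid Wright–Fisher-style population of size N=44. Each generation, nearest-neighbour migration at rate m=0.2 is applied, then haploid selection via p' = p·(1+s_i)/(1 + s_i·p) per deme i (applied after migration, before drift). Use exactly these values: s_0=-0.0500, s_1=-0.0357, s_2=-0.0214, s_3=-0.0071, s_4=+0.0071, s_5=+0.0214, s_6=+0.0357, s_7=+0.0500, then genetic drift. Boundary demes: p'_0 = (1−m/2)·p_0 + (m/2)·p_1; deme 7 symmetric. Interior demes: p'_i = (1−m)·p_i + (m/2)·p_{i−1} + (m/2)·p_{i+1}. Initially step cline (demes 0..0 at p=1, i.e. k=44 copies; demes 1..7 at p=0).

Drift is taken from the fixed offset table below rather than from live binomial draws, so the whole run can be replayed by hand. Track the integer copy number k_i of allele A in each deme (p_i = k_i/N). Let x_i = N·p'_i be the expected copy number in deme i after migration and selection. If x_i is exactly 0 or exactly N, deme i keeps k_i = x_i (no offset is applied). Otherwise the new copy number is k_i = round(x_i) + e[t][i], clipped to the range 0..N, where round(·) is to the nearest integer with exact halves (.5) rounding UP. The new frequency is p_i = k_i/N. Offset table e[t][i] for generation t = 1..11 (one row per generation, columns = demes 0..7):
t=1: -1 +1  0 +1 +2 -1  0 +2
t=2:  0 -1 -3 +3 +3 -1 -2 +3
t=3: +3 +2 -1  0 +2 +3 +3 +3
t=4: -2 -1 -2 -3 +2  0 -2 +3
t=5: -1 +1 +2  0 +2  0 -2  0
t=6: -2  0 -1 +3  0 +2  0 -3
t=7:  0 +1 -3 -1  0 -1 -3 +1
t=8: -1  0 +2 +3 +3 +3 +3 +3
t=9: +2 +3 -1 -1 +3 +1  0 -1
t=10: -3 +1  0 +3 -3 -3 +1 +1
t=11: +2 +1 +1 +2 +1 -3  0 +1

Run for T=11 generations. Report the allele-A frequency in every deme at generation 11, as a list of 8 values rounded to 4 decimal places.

t=0: k=[44 0 0 0 0 0 0 0]
t=1: x=[39.3927 4.2581 0.0000 0.0000 0.0000 0.0000 0.0000 0.0000] k=[38 5 0 0 0 0 0 0]
t=2: x=[34.3182 7.5694 0.4894 0.0000 0.0000 0.0000 0.0000 0.0000] k=[34 7 0 0 0 0 0 0]
t=3: x=[30.8316 8.7425 0.6853 0.0000 0.0000 0.0000 0.0000 0.0000] k=[34 11 0 0 0 0 0 0]
t=4: x=[31.2404 11.8821 1.0770 0.0000 0.0000 0.0000 0.0000 0.0000] k=[29 11 0 0 0 0 0 0]
t=5: x=[26.6642 11.3904 1.0770 0.0000 0.0000 0.0000 0.0000 0.0000] k=[26 12 3 0 0 0 0 0]
t=6: x=[24.0421 12.1773 3.5291 0.2979 0.0000 0.0000 0.0000 0.0000] k=[22 12 3 3 0 0 0 0]
t=7: x=[20.4377 11.7837 3.8238 2.6820 0.3021 0.0000 0.0000 0.0000] k=[20 13 1 2 0 0 0 0]
t=8: x=[18.7461 12.1773 2.2533 1.6884 0.2014 0.0000 0.0000 0.0000] k=[18 12 4 5 3 0 0 0]
t=9: x=[16.8634 11.4887 4.8066 4.6702 2.9192 0.3064 0.0000 0.0000] k=[19 14 4 4 6 1 0 0]
t=10: x=[17.9524 13.1622 4.9049 4.1730 5.3331 1.4290 0.1036 0.0000] k=[15 14 5 7 2 0 1 0]
t=11: x=[14.3988 12.8666 5.9872 6.2616 2.3155 0.3064 0.8280 0.1050] k=[16 14 7 8 3 0 1 1]

[0.3636, 0.3182, 0.1591, 0.1818, 0.0682, 0.0000, 0.0227, 0.0227]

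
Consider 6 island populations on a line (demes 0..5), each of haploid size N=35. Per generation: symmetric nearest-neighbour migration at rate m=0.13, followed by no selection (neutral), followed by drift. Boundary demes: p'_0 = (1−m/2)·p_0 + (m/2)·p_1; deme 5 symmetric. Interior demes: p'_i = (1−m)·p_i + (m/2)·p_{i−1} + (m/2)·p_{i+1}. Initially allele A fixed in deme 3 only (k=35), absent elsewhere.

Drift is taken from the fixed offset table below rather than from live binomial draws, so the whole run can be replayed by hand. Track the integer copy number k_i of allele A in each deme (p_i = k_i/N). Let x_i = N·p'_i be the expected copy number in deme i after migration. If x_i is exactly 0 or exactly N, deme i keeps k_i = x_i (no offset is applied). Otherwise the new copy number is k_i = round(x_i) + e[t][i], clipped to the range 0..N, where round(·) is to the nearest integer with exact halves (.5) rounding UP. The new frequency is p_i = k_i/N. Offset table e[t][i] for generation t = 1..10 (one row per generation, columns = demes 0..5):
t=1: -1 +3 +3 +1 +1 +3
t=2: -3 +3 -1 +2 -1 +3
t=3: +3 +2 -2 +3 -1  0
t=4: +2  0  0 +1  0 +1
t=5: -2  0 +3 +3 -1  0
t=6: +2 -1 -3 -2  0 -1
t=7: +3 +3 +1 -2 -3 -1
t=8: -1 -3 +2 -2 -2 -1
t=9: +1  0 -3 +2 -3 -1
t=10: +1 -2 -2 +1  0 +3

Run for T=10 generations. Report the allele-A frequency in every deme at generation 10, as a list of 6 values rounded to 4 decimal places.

[0.2571, 0.0857, 0.2000, 0.4857, 0.0857, 0.0857]

t=0: k=[0 0 0 35 0 0]
t=1: x=[0.0000 0.0000 2.2750 30.4500 2.2750 0.0000] k=[0 0 5 31 3 0]
t=2: x=[0.0000 0.3250 6.3650 27.4900 4.6250 0.1950] k=[0 3 5 29 4 3]
t=3: x=[0.1950 2.9350 6.4300 25.8150 5.5600 3.0650] k=[3 5 4 29 5 3]
t=4: x=[3.1300 4.8050 5.6900 25.8150 6.4300 3.1300] k=[5 5 6 27 6 4]
t=5: x=[5.0000 5.0650 7.3000 24.2700 7.2350 4.1300] k=[3 5 10 27 6 4]
t=6: x=[3.1300 5.1950 10.7800 24.5300 7.2350 4.1300] k=[5 4 8 23 7 3]
t=7: x=[4.9350 4.3250 8.7150 20.9850 7.7800 3.2600] k=[8 7 10 19 5 2]
t=8: x=[7.9350 7.2600 10.3900 17.5050 5.7150 2.1950] k=[7 4 12 16 4 1]
t=9: x=[6.8050 4.7150 11.7400 14.9600 4.5850 1.1950] k=[8 5 9 17 2 0]
t=10: x=[7.8050 5.4550 9.2600 15.5050 2.8450 0.1300] k=[9 3 7 17 3 3]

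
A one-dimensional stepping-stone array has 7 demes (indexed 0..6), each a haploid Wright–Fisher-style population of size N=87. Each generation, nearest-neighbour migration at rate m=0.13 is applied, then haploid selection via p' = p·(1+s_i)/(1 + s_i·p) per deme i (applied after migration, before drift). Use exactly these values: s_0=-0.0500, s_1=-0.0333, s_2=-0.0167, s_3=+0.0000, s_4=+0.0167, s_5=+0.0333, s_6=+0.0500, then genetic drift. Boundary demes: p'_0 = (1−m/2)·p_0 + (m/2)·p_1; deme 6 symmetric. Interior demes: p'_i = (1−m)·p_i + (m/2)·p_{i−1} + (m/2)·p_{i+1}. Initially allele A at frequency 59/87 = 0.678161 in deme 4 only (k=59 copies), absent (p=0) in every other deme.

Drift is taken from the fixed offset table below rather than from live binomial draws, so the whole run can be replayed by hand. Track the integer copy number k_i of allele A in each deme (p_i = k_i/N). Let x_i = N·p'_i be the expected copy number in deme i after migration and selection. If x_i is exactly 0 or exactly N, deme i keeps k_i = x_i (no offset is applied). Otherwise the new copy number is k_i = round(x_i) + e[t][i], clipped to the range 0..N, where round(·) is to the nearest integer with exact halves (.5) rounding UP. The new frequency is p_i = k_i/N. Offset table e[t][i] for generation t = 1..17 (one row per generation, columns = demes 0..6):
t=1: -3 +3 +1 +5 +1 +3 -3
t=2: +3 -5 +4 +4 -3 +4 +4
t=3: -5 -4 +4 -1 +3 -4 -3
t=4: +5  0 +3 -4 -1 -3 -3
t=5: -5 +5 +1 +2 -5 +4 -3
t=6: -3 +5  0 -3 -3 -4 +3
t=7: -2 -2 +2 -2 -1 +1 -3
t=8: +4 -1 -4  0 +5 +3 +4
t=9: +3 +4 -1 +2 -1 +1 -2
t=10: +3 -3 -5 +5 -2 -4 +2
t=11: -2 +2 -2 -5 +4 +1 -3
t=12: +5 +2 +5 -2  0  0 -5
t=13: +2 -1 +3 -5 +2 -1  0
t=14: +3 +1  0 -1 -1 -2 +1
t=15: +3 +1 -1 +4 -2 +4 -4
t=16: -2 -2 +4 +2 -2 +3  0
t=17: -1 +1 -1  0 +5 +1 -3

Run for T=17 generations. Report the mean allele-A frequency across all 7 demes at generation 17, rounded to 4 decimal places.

0.1642

t=0: k=[0 0 0 0 59 0 0]
t=1: x=[0.0000 0.0000 0.0000 3.8350 51.6780 3.9569 0.0000] k=[0 0 0 9 53 7 0]
t=2: x=[0.0000 0.0000 0.5753 11.2750 47.5074 9.8167 0.4776] k=[0 0 5 15 45 14 4]
t=3: x=[0.0000 0.3142 5.2414 16.3000 41.3942 15.7838 4.8695] k=[0 0 9 15 44 12 2]
t=4: x=[0.0000 0.5656 8.6726 16.4950 40.3932 13.8062 2.7783] k=[0 1 12 12 39 11 0]
t=5: x=[0.0618 1.5961 11.1206 13.7550 35.7733 12.4504 0.7504] k=[0 7 12 16 31 16 0]
t=6: x=[0.4324 6.6587 11.7626 16.7150 29.3714 16.3658 1.0913] k=[0 12 12 14 26 12 4]
t=7: x=[0.7413 10.8932 11.9553 14.6500 24.6012 12.7422 4.7337] k=[0 9 14 13 24 14 2]
t=8: x=[0.5559 8.4773 13.4178 13.7800 22.9134 14.2562 2.9143] k=[5 7 9 14 28 17 7]
t=9: x=[4.8879 6.7851 9.0574 14.5850 26.6804 17.5188 7.9973] k=[8 11 8 17 26 19 6]
t=10: x=[7.8221 10.2985 8.6479 17.0000 25.2558 19.0937 7.1591] k=[11 7 4 22 23 15 9]
t=11: x=[10.2664 6.8483 5.2808 20.8950 22.6917 15.5438 9.8066] k=[8 9 3 16 27 17 7]
t=12: x=[7.6974 8.2876 4.1677 15.8700 25.9355 17.4525 7.9973] k=[13 10 9 14 26 17 3]
t=13: x=[12.2549 9.8308 9.2499 14.4550 24.9285 17.1210 4.0963] k=[14 9 12 9 27 16 4]
t=14: x=[13.0942 9.2366 11.4416 10.3650 25.4119 16.3658 5.0052] k=[16 10 11 9 24 14 6]
t=15: x=[14.9637 10.1475 10.6466 10.1050 22.6514 14.5220 6.8204] k=[18 11 10 14 21 19 3]
t=16: x=[16.8375 11.0589 10.1727 14.1950 20.6749 18.5639 4.2322] k=[15 9 14 16 19 22 4]
t=17: x=[13.9970 9.4265 13.6105 16.0650 19.2471 21.1551 5.4124] k=[13 10 13 16 24 22 2]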